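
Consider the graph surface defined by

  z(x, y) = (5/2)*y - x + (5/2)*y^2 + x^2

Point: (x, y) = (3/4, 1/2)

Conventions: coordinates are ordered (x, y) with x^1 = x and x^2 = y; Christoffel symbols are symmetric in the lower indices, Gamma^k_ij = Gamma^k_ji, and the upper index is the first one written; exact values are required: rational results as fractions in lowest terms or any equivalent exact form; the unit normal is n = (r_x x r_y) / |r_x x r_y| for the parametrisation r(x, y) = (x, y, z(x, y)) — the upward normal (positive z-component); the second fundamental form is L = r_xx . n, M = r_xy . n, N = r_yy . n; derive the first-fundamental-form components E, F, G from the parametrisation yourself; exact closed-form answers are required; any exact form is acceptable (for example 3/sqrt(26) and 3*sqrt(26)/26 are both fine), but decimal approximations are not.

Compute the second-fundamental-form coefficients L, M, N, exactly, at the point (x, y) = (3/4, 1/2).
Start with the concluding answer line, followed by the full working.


Answer: L = 4*sqrt(105)/105, M = 0, N = 2*sqrt(105)/21

z_x = 1/2, z_y = 5, z_xx = 2, z_xy = 0, z_yy = 5
E = 5/4, F = 5/2, G = 26; answer radicand W^2 = 105/4
unnormalised second-form numerators: l = 2, m = 0, n = 5; L = l/sqrt(105/4), and similarly M = m/sqrt(W^2), N = n/sqrt(W^2)


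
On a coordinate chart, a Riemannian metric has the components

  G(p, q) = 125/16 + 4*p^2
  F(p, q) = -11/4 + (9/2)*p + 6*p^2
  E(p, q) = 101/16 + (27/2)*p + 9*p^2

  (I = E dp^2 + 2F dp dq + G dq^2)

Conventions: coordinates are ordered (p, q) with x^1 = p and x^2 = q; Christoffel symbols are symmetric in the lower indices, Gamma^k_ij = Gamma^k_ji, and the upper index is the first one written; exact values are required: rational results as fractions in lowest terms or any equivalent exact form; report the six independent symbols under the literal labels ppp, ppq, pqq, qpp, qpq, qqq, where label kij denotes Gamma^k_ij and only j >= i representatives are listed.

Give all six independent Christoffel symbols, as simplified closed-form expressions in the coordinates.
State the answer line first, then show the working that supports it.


Answer: Gamma_ppp = (-9216*p^3 - 13824*p^2 + 21264*p + 16668)/(27728*p^2 + 33336*p + 10689), Gamma_ppq = (-6144*p^3 - 4608*p^2 + 2816*p)/(27728*p^2 + 33336*p + 10689), Gamma_pqq = (-4096*p^3 - 8000*p)/(27728*p^2 + 33336*p + 10689), Gamma_qpp = (13824*p^3 + 31104*p^2 + 33504*p + 12024)/(27728*p^2 + 33336*p + 10689), Gamma_qpq = (9216*p^3 + 13824*p^2 + 6464*p)/(27728*p^2 + 33336*p + 10689), Gamma_qqq = (6144*p^3 + 4608*p^2 - 2816*p)/(27728*p^2 + 33336*p + 10689)

E = 101/16 + (27/2)*p + 9*p^2; F = -11/4 + (9/2)*p + 6*p^2; G = 125/16 + 4*p^2
Gamma^k_ij = (1/2) g^{kl} (d_i g_jl + d_j g_il - d_l g_ij), with g^inv = (1/(EG-F^2)) [[G, -F], [-F, E]]
first partials: E_p = 27/2 + 18*p, E_q = 0, F_p = 9/2 + 12*p, F_q = 0, G_p = 8*p, G_q = 0
D = EG - F^2 = 10689/256 + (4167/32)*p + (1733/16)*p^2
expanded: Gamma^p_pp = (G E_p - 2F F_p + F E_q)/(2D), Gamma^p_pq = (G E_q - F G_p)/(2D), Gamma^p_qq = (2G F_q - G G_p - F G_q)/(2D), Gamma^q_pp = (2E F_p - E E_q - F E_p)/(2D), Gamma^q_pq = (E G_p - F E_q)/(2D), Gamma^q_qq = (E G_q - 2F F_q + F G_p)/(2D); substitute and cancel common factors


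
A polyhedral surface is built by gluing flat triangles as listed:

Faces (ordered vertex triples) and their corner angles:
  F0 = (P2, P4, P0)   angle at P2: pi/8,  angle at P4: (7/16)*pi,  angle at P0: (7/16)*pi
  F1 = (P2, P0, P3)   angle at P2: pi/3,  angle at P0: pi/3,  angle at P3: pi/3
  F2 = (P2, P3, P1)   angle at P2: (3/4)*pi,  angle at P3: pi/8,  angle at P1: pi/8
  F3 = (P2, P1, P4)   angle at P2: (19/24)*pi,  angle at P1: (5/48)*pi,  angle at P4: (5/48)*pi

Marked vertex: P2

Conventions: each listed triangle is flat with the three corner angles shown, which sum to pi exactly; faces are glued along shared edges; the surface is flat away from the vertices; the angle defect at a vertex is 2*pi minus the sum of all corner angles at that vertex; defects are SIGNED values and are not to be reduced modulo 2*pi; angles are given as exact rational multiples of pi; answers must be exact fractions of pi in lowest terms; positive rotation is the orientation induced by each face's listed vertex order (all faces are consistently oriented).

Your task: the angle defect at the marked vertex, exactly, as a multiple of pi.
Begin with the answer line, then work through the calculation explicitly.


Answer: defect(P2) = 0

Sum of corner angles at P2: 2*pi
defect = 2*pi - 2*pi


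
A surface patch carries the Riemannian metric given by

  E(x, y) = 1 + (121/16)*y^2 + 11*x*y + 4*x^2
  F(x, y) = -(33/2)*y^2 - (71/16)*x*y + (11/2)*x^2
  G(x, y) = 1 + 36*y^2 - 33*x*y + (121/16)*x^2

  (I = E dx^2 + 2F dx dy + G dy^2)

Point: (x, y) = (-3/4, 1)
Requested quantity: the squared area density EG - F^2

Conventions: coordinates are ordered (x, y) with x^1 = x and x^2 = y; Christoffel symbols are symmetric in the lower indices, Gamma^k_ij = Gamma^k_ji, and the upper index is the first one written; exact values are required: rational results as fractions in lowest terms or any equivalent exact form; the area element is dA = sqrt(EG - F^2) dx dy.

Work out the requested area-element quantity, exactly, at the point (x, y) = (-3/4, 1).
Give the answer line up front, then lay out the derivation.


Answer: EG - F^2 = 17297/256

E = 41/16, F = -645/64, G = 16897/256; EG - F^2 = 17297/256


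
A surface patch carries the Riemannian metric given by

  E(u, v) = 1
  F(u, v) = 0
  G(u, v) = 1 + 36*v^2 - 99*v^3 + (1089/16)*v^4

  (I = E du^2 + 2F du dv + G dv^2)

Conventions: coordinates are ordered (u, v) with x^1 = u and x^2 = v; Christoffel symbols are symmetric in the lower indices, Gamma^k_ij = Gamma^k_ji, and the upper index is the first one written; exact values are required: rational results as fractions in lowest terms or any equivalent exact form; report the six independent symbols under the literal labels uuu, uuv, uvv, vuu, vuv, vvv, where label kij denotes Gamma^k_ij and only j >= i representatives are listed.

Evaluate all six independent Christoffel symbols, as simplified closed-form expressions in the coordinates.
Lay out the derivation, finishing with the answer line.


E = 1; F = 0; G = 1 + 36*v^2 - 99*v^3 + (1089/16)*v^4
Gamma^k_ij = (1/2) g^{kl} (d_i g_jl + d_j g_il - d_l g_ij), with g^inv = (1/(EG-F^2)) [[G, -F], [-F, E]]
first partials: E_u = 0, E_v = 0, F_u = 0, F_v = 0, G_u = 0, G_v = 72*v - 297*v^2 + (1089/4)*v^3
D = EG - F^2 = 1 + 36*v^2 - 99*v^3 + (1089/16)*v^4
expanded: Gamma^u_uu = (G E_u - 2F F_u + F E_v)/(2D), Gamma^u_uv = (G E_v - F G_u)/(2D), Gamma^u_vv = (2G F_v - G G_u - F G_v)/(2D), Gamma^v_uu = (2E F_u - E E_v - F E_u)/(2D), Gamma^v_uv = (E G_u - F E_v)/(2D), Gamma^v_vv = (E G_v - 2F F_v + F G_u)/(2D); substitute and cancel common factors

Answer: Gamma_uuu = 0, Gamma_uuv = 0, Gamma_uvv = 0, Gamma_vuu = 0, Gamma_vuv = 0, Gamma_vvv = (2178*v^3 - 2376*v^2 + 576*v)/(1089*v^4 - 1584*v^3 + 576*v^2 + 16)


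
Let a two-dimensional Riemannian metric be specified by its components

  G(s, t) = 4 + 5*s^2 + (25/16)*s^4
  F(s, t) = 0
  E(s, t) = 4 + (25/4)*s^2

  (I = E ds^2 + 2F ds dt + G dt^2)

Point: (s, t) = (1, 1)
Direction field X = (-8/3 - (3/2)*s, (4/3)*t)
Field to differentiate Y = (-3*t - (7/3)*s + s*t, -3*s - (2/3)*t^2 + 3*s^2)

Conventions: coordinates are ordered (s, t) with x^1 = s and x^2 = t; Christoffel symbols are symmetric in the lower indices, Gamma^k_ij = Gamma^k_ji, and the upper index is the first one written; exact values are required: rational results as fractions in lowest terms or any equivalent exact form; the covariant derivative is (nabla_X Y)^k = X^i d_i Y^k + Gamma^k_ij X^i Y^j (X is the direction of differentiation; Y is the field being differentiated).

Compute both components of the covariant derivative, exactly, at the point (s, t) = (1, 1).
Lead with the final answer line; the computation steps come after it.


Answer: (nabla_X Y)^s = 10777/738, (nabla_X Y)^t = -3881/234

E = 41/4, F = 0, G = 169/16 at the point
E_s = 25/2, E_t = 0, F_s = 0, F_t = 0, G_s = 65/4, G_t = 0
EG - F^2 = 6929/64;  g^inv = (64/6929) * [[169/16, 0], [0, 41/4]]
first-kind symbols [ij,l] = (1/2)(d_i g_jl + d_j g_il - d_l g_ij): [ss,s] = E_s/2 = 25/4, [ss,t] = F_s - E_t/2 = 0, [st,s] = E_t/2 = 0, [st,t] = G_s/2 = 65/8, [tt,s] = F_t - G_s/2 = -65/8, [tt,t] = G_t/2 = 0
Gamma^s_ij = (G*[ij,s] - F*[ij,t])/(EG - F^2), Gamma^t_ij = (E*[ij,t] - F*[ij,s])/(EG - F^2)
Gamma_sss = 25/41, Gamma_sst = 0, Gamma_stt = -65/82, Gamma_tss = 0, Gamma_tst = 10/13, Gamma_ttt = 0
X = (-25/6, 4/3), Y = (-13/3, -2/3) at the point


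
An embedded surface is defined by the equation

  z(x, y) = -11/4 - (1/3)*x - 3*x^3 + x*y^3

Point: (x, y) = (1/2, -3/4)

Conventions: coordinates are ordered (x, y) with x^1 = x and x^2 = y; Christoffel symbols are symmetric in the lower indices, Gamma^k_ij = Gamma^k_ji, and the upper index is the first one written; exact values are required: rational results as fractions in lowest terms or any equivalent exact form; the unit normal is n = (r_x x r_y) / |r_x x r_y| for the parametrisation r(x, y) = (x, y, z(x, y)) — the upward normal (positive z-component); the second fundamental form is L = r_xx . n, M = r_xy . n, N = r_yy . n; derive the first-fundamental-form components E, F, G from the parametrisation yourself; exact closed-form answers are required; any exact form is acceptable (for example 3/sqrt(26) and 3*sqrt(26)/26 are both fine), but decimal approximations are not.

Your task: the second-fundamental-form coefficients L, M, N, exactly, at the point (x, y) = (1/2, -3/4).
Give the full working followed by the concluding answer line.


z_x = -577/192, z_y = 27/32, z_xx = -9, z_xy = 27/16, z_yy = -9/4
E = 369793/36864, F = -5193/2048, G = 1753/1024; answer radicand W^2 = 396037/36864
unnormalised second-form numerators: l = -9, m = 27/16, n = -9/4; L = l/sqrt(396037/36864), and similarly M = m/sqrt(W^2), N = n/sqrt(W^2)

Answer: L = -1728*sqrt(396037)/396037, M = 324*sqrt(396037)/396037, N = -432*sqrt(396037)/396037


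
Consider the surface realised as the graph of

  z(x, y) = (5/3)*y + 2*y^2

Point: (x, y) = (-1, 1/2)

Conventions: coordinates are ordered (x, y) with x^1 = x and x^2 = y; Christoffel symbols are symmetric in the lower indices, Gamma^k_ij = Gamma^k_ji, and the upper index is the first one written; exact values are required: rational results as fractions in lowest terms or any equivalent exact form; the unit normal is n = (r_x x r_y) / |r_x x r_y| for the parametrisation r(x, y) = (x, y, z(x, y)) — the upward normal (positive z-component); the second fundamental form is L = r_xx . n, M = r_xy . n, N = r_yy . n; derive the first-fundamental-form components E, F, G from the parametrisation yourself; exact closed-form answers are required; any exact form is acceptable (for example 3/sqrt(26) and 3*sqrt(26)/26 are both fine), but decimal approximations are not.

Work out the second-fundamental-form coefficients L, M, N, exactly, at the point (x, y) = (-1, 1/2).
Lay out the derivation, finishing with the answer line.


z_x = 0, z_y = 11/3, z_xx = 0, z_xy = 0, z_yy = 4
E = 1, F = 0, G = 130/9; answer radicand W^2 = 130/9
unnormalised second-form numerators: l = 0, m = 0, n = 4; L = l/sqrt(130/9), and similarly M = m/sqrt(W^2), N = n/sqrt(W^2)

Answer: L = 0, M = 0, N = 6*sqrt(130)/65


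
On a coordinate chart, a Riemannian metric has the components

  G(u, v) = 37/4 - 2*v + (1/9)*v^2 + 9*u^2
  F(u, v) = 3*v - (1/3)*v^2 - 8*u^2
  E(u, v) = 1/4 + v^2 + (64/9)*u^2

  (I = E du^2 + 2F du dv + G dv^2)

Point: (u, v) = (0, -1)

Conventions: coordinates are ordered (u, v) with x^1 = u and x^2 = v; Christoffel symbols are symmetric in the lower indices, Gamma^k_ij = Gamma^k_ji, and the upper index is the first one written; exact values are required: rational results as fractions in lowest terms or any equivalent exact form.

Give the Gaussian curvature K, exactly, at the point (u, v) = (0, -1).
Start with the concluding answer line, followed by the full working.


Answer: K = -629856/198025

E = 5/4, F = -10/3, G = 409/36, EG - F^2 = 445/144 at the point
E_u = 0, E_v = -2, F_u = 0, F_v = 11/3, G_u = 0, G_v = -20/9
E_vv = 2, F_uv = 0, G_uu = 18
Compute both Brioschi determinants and normalise by (EG - F^2)^2.
M1 = [[-E_vv/2 + F_uv - G_uu/2, E_u/2, F_u - E_v/2], [F_v - G_u/2, E, F], [G_v/2, F, G]] = [[-10, 0, 1], [11/3, 5/4, -10/3], [-10/9, -10/3, 409/36]]; det M1 = -3005/72
M2 = [[0, E_v/2, G_u/2], [E_v/2, E, F], [G_u/2, F, G]] = [[0, -1, 0], [-1, 5/4, -10/3], [0, -10/3, 409/36]]; det M2 = -409/36
det M1 - det M2 = -243/8; K = -243/8 / (445/144)^2 = -629856/198025


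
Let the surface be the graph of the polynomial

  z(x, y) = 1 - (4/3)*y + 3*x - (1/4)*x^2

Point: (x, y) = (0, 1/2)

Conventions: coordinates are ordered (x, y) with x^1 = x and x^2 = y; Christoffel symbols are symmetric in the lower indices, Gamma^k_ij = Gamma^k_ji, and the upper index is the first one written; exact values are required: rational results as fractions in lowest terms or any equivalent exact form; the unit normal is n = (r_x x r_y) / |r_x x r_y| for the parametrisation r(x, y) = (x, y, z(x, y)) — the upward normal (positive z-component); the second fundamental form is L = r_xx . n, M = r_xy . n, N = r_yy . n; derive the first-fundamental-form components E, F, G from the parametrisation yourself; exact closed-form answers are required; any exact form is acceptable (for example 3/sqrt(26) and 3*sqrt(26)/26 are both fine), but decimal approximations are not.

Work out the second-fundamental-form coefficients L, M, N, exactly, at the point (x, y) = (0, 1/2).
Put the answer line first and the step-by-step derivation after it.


Answer: L = -3*sqrt(106)/212, M = 0, N = 0

z_x = 3, z_y = -4/3, z_xx = -1/2, z_xy = 0, z_yy = 0
E = 10, F = -4, G = 25/9; answer radicand W^2 = 106/9
unnormalised second-form numerators: l = -1/2, m = 0, n = 0; L = l/sqrt(106/9), and similarly M = m/sqrt(W^2), N = n/sqrt(W^2)


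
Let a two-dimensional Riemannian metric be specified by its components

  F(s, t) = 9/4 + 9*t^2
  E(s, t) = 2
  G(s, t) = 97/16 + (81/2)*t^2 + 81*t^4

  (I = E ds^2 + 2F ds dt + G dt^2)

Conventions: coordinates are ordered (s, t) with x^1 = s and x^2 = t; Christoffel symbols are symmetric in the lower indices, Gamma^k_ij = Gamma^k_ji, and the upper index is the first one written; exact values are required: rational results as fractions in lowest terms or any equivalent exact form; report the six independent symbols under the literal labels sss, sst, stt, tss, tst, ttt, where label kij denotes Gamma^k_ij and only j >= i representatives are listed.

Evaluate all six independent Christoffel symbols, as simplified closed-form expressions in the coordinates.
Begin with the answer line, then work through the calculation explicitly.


Answer: Gamma_sss = 0, Gamma_sst = 0, Gamma_stt = 288*t/(1296*t^4 + 648*t^2 + 113), Gamma_tss = 0, Gamma_tst = 0, Gamma_ttt = (2592*t^3 + 648*t)/(1296*t^4 + 648*t^2 + 113)

E = 2; F = 9/4 + 9*t^2; G = 97/16 + (81/2)*t^2 + 81*t^4
Gamma^k_ij = (1/2) g^{kl} (d_i g_jl + d_j g_il - d_l g_ij), with g^inv = (1/(EG-F^2)) [[G, -F], [-F, E]]
first partials: E_s = 0, E_t = 0, F_s = 0, F_t = 18*t, G_s = 0, G_t = 81*t + 324*t^3
D = EG - F^2 = 113/16 + (81/2)*t^2 + 81*t^4
expanded: Gamma^s_ss = (G E_s - 2F F_s + F E_t)/(2D), Gamma^s_st = (G E_t - F G_s)/(2D), Gamma^s_tt = (2G F_t - G G_s - F G_t)/(2D), Gamma^t_ss = (2E F_s - E E_t - F E_s)/(2D), Gamma^t_st = (E G_s - F E_t)/(2D), Gamma^t_tt = (E G_t - 2F F_t + F G_s)/(2D); substitute and cancel common factors


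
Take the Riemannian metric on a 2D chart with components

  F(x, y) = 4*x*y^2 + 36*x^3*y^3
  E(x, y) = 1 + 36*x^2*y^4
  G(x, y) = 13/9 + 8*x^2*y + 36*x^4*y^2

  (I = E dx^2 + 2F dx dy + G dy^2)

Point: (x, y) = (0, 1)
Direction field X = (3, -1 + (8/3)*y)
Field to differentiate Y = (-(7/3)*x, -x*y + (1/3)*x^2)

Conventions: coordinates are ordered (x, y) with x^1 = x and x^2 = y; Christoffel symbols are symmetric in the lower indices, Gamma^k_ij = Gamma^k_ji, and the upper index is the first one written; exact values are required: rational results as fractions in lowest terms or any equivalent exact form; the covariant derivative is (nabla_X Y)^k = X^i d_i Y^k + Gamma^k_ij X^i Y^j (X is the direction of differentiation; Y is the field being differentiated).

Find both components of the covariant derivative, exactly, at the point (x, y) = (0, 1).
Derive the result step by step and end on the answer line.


E = 1, F = 0, G = 13/9 at the point
E_x = 0, E_y = 0, F_x = 4, F_y = 0, G_x = 0, G_y = 0
EG - F^2 = 13/9;  g^inv = (9/13) * [[13/9, 0], [0, 1]]
first-kind symbols [ij,l] = (1/2)(d_i g_jl + d_j g_il - d_l g_ij): [xx,x] = E_x/2 = 0, [xx,y] = F_x - E_y/2 = 4, [xy,x] = E_y/2 = 0, [xy,y] = G_x/2 = 0, [yy,x] = F_y - G_x/2 = 0, [yy,y] = G_y/2 = 0
Gamma^x_ij = (G*[ij,x] - F*[ij,y])/(EG - F^2), Gamma^y_ij = (E*[ij,y] - F*[ij,x])/(EG - F^2)
Gamma_xxx = 0, Gamma_xxy = 0, Gamma_xyy = 0, Gamma_yxx = 36/13, Gamma_yxy = 0, Gamma_yyy = 0
X = (3, 5/3), Y = (0, 0) at the point

Answer: (nabla_X Y)^x = -7, (nabla_X Y)^y = -3


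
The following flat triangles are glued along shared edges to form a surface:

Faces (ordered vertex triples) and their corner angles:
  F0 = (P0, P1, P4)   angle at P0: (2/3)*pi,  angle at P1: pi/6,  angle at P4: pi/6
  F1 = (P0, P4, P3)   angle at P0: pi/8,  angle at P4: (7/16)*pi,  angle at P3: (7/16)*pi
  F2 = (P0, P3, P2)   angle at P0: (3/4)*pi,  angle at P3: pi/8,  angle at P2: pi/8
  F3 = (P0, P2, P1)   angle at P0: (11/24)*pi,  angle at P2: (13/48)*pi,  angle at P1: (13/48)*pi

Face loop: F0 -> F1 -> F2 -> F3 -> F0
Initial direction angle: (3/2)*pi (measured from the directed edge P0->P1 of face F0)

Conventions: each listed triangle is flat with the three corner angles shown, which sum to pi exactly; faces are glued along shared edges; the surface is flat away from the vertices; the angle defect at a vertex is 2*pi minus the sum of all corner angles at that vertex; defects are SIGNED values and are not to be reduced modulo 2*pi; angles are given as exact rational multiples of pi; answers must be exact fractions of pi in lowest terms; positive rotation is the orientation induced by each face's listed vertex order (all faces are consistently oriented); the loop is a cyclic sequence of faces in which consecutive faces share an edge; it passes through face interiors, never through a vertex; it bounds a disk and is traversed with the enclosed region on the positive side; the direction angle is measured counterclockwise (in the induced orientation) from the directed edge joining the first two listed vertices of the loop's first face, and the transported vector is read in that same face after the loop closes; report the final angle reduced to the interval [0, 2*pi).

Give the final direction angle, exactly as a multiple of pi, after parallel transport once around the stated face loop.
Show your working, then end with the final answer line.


enclosed vertex P0: corner angles sum to 2*pi, defect = 2*pi - 2*pi = 0
the rotation equals the total enclosed defect, so the final angle is initial + defects (mod 2*pi)
final angle = (3/2)*pi + 0 = (3/2)*pi (mod 2*pi)

Answer: final direction angle = (3/2)*pi


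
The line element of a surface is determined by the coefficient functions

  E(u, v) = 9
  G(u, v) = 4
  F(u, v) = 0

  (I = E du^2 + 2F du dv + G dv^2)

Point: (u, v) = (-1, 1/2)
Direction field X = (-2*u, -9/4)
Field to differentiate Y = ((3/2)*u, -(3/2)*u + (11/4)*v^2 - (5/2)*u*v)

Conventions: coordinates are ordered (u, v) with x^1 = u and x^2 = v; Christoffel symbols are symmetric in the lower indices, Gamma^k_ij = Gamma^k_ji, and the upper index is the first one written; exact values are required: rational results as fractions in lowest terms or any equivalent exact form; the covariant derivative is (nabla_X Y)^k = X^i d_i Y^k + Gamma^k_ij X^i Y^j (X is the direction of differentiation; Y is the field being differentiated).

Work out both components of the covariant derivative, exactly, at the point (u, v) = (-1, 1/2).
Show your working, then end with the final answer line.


E = 9, F = 0, G = 4 at the point
E_u = 0, E_v = 0, F_u = 0, F_v = 0, G_u = 0, G_v = 0
EG - F^2 = 36;  g^inv = (1/36) * [[4, 0], [0, 9]]
first-kind symbols [ij,l] = (1/2)(d_i g_jl + d_j g_il - d_l g_ij): [uu,u] = E_u/2 = 0, [uu,v] = F_u - E_v/2 = 0, [uv,u] = E_v/2 = 0, [uv,v] = G_u/2 = 0, [vv,u] = F_v - G_u/2 = 0, [vv,v] = G_v/2 = 0
Gamma^u_ij = (G*[ij,u] - F*[ij,v])/(EG - F^2), Gamma^v_ij = (E*[ij,v] - F*[ij,u])/(EG - F^2)
Gamma_uuu = 0, Gamma_uuv = 0, Gamma_uvv = 0, Gamma_vuu = 0, Gamma_vuv = 0, Gamma_vvv = 0
X = (2, -9/4), Y = (-3/2, 55/16) at the point

Answer: (nabla_X Y)^u = 3, (nabla_X Y)^v = -277/16


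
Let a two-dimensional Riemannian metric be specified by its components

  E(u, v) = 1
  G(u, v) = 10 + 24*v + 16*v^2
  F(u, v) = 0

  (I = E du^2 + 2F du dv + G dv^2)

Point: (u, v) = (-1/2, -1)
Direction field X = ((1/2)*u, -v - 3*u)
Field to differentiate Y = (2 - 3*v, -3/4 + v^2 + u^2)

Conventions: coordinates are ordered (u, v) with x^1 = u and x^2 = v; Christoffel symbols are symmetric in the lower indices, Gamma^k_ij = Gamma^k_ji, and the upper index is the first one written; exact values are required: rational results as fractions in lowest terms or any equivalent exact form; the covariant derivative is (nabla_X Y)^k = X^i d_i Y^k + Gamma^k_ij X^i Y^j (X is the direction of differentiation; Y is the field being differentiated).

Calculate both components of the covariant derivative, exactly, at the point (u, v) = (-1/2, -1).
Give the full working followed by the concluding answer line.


E = 1, F = 0, G = 2 at the point
E_u = 0, E_v = 0, F_u = 0, F_v = 0, G_u = 0, G_v = -8
EG - F^2 = 2;  g^inv = (1/2) * [[2, 0], [0, 1]]
first-kind symbols [ij,l] = (1/2)(d_i g_jl + d_j g_il - d_l g_ij): [uu,u] = E_u/2 = 0, [uu,v] = F_u - E_v/2 = 0, [uv,u] = E_v/2 = 0, [uv,v] = G_u/2 = 0, [vv,u] = F_v - G_u/2 = 0, [vv,v] = G_v/2 = -4
Gamma^u_ij = (G*[ij,u] - F*[ij,v])/(EG - F^2), Gamma^v_ij = (E*[ij,v] - F*[ij,u])/(EG - F^2)
Gamma_uuu = 0, Gamma_uuv = 0, Gamma_uvv = 0, Gamma_vuu = 0, Gamma_vuv = 0, Gamma_vvv = -2
X = (-1/4, 5/2), Y = (5, 1/2) at the point

Answer: (nabla_X Y)^u = -15/2, (nabla_X Y)^v = -29/4


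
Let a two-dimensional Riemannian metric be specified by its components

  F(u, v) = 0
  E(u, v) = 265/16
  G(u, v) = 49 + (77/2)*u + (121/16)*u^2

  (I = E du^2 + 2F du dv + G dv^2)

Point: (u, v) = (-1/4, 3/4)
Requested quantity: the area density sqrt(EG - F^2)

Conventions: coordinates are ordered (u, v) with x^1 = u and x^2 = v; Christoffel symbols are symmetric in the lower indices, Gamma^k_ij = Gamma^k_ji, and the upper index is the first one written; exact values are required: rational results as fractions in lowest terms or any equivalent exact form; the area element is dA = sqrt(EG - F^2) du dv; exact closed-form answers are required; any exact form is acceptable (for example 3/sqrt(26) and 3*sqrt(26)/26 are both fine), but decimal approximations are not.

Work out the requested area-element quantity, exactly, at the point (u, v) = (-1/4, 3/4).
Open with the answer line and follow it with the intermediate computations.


Answer: sqrt(EG - F^2) = 101*sqrt(265)/64

E = 265/16, F = 0, G = 10201/256; EG - F^2 = 2703265/4096


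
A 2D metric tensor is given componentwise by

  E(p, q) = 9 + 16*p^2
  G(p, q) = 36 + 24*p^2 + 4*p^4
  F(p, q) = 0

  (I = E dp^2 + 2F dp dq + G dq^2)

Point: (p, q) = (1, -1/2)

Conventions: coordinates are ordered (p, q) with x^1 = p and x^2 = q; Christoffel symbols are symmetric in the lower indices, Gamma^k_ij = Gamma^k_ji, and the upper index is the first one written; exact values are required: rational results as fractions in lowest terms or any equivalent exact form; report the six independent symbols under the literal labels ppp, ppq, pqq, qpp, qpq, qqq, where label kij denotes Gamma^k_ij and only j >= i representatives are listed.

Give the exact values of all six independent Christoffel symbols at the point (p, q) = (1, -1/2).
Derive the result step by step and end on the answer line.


E = 25, F = 0, G = 64 at the point
E_p = 32, E_q = 0, F_p = 0, F_q = 0, G_p = 64, G_q = 0
EG - F^2 = 1600;  g^inv = (1/1600) * [[64, 0], [0, 25]]
first-kind symbols [ij,l] = (1/2)(d_i g_jl + d_j g_il - d_l g_ij): [pp,p] = E_p/2 = 16, [pp,q] = F_p - E_q/2 = 0, [pq,p] = E_q/2 = 0, [pq,q] = G_p/2 = 32, [qq,p] = F_q - G_p/2 = -32, [qq,q] = G_q/2 = 0
Gamma^p_ij = (G*[ij,p] - F*[ij,q])/(EG - F^2), Gamma^q_ij = (E*[ij,q] - F*[ij,p])/(EG - F^2)

Answer: Gamma_ppp = 16/25, Gamma_ppq = 0, Gamma_pqq = -32/25, Gamma_qpp = 0, Gamma_qpq = 1/2, Gamma_qqq = 0


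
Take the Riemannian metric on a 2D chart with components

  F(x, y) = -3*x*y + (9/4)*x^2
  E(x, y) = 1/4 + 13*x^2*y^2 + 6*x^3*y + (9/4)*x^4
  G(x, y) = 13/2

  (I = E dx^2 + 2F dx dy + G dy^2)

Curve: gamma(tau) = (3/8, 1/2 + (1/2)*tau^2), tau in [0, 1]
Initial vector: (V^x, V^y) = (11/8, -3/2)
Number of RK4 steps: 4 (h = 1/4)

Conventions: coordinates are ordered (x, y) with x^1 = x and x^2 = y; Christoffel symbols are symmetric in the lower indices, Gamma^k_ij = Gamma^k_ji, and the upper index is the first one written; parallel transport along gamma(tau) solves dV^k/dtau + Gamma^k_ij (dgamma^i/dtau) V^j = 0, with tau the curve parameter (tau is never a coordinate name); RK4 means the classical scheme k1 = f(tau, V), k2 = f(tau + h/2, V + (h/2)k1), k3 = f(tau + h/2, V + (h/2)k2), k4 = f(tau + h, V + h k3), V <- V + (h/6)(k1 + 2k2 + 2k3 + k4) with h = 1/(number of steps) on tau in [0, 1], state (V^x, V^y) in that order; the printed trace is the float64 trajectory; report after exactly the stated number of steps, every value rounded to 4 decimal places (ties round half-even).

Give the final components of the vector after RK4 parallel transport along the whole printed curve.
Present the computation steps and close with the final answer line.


gamma'(tau) = (0, tau); f(tau, V)^k = -Gamma^k_ij(gamma(tau)) gamma'^i(tau) V^j; h = 1/4; intermediate values shown to 6 dp
curve data and Christoffel symbols at the stage parameters:
  tau = 0.000000: gamma = (0.375000, 0.500000), gamma' = (0.000000, 0.000000); Gamma_xxx = 2.282699, Gamma_xxy = 1.190861, Gamma_xyy = -1.249428, Gamma_yxx = -0.049693, Gamma_yxy = 0.045087, Gamma_yyy = -0.047304
  tau = 0.125000: gamma = (0.375000, 0.507812), gamma' = (0.000000, 0.125000); Gamma_xxx = 2.292129, Gamma_xxy = 1.185411, Gamma_xyy = -1.227362, Gamma_yxx = -0.052040, Gamma_yxy = 0.046483, Gamma_yyy = -0.048128
  tau = 0.250000: gamma = (0.375000, 0.531250), gamma' = (0.000000, 0.250000); Gamma_xxx = 2.318709, Gamma_xxy = 1.168708, Gamma_xyy = -1.164161, Gamma_yxx = -0.059001, Gamma_yxy = 0.050569, Gamma_yyy = -0.050372
  tau = 0.375000: gamma = (0.375000, 0.570312), gamma' = (0.000000, 0.375000); Gamma_xxx = 2.357845, Gamma_xxy = 1.140058, Gamma_xyy = -1.068087, Gamma_yxx = -0.070382, Gamma_yxy = 0.057037, Gamma_yyy = -0.053436
  tau = 0.500000: gamma = (0.375000, 0.625000), gamma' = (0.000000, 0.500000); Gamma_xxx = 2.403403, Gamma_xxy = 1.099234, Gamma_xyy = -0.950689, Gamma_yxx = -0.085975, Gamma_yxy = 0.065399, Gamma_yyy = -0.056561
  tau = 0.625000: gamma = (0.375000, 0.695312), gamma' = (0.000000, 0.625000); Gamma_xxx = 2.449335, Gamma_xxy = 1.047170, Gamma_xyy = -0.824214, Gamma_yxx = -0.105663, Gamma_yxy = 0.075045, Gamma_yyy = -0.059067
  tau = 0.750000: gamma = (0.375000, 0.781250), gamma' = (0.000000, 0.750000); Gamma_xxx = 2.490950, Gamma_xxy = 0.986088, Gamma_xyy = -0.699275, Gamma_yxx = -0.129464, Gamma_yxy = 0.085335, Gamma_yyy = -0.060514
  tau = 0.875000: gamma = (0.375000, 0.882812), gamma' = (0.000000, 0.875000); Gamma_xxx = 2.525476, Gamma_xxy = 0.919077, Gamma_xyy = -0.583469, Gamma_yxx = -0.157523, Gamma_yxy = 0.095691, Gamma_yyy = -0.060749
  tau = 1.000000: gamma = (0.375000, 1.000000), gamma' = (0.000000, 1.000000); Gamma_xxx = 2.551943, Gamma_xxy = 0.849425, Gamma_xyy = -0.481090, Gamma_yxx = -0.190053, Gamma_yxy = 0.105668, Gamma_yyy = -0.059847
step 0: V^x = 1.3750, V^y = -1.5000
step 1: k1 = (0.000000, 0.000000), k2 = (-0.433873, -0.017013), k3 = (-0.426163, -0.016711), k4 = (-0.808391, -0.034978); V <- V + (h/6)(k1 + 2k2 + 2k3 + k4): V^x = 1.2696, V^y = -1.5043
step 2: k1 = (-0.808764, -0.034995), k2 = (-1.103842, -0.055225), k3 = (-1.089086, -0.054487), k4 = (-1.269696, -0.075541); V <- V + (h/6)(k1 + 2k2 + 2k3 + k4): V^x = 1.0003, V^y = -1.5180
step 3: k1 = (-1.271363, -0.075640), k2 = (-1.337519, -0.095853), k3 = (-1.333409, -0.095558), k4 = (-1.301915, -0.112666); V <- V + (h/6)(k1 + 2k2 + 2k3 + k4): V^x = 0.6705, V^y = -1.5418
step 4: k1 = (-1.304496, -0.112889), k2 = (-1.202435, -0.125193), k3 = (-1.213480, -0.126343), k4 = (-1.068800, -0.132958); V <- V + (h/6)(k1 + 2k2 + 2k3 + k4): V^x = 0.3703, V^y = -1.5730

Answer: V^x = 0.3703, V^y = -1.5730


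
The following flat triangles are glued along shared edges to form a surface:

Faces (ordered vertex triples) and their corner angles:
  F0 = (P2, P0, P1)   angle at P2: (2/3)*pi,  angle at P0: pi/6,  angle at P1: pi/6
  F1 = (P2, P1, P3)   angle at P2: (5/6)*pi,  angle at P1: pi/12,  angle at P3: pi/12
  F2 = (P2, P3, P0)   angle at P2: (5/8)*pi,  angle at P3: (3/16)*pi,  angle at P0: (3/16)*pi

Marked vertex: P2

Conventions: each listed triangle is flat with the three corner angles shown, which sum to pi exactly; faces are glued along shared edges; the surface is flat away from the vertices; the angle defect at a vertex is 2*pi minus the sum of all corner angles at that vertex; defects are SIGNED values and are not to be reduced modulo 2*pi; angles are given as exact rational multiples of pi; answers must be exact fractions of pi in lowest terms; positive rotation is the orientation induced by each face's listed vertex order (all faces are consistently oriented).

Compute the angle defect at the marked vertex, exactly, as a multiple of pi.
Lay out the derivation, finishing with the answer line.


Sum of corner angles at P2: (17/8)*pi
defect = 2*pi - (17/8)*pi

Answer: defect(P2) = -pi/8


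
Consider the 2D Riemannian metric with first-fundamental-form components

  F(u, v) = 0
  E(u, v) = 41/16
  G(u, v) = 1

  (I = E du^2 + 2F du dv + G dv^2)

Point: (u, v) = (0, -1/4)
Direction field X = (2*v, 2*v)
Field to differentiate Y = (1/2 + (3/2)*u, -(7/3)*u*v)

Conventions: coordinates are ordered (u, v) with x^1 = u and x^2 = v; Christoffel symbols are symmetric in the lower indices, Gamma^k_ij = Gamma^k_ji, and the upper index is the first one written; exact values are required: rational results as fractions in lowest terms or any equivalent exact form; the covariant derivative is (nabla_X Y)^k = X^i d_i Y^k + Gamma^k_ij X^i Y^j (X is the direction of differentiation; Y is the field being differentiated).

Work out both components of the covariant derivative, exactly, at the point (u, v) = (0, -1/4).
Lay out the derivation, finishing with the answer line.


E = 41/16, F = 0, G = 1 at the point
E_u = 0, E_v = 0, F_u = 0, F_v = 0, G_u = 0, G_v = 0
EG - F^2 = 41/16;  g^inv = (16/41) * [[1, 0], [0, 41/16]]
first-kind symbols [ij,l] = (1/2)(d_i g_jl + d_j g_il - d_l g_ij): [uu,u] = E_u/2 = 0, [uu,v] = F_u - E_v/2 = 0, [uv,u] = E_v/2 = 0, [uv,v] = G_u/2 = 0, [vv,u] = F_v - G_u/2 = 0, [vv,v] = G_v/2 = 0
Gamma^u_ij = (G*[ij,u] - F*[ij,v])/(EG - F^2), Gamma^v_ij = (E*[ij,v] - F*[ij,u])/(EG - F^2)
Gamma_uuu = 0, Gamma_uuv = 0, Gamma_uvv = 0, Gamma_vuu = 0, Gamma_vuv = 0, Gamma_vvv = 0
X = (-1/2, -1/2), Y = (1/2, 0) at the point

Answer: (nabla_X Y)^u = -3/4, (nabla_X Y)^v = -7/24


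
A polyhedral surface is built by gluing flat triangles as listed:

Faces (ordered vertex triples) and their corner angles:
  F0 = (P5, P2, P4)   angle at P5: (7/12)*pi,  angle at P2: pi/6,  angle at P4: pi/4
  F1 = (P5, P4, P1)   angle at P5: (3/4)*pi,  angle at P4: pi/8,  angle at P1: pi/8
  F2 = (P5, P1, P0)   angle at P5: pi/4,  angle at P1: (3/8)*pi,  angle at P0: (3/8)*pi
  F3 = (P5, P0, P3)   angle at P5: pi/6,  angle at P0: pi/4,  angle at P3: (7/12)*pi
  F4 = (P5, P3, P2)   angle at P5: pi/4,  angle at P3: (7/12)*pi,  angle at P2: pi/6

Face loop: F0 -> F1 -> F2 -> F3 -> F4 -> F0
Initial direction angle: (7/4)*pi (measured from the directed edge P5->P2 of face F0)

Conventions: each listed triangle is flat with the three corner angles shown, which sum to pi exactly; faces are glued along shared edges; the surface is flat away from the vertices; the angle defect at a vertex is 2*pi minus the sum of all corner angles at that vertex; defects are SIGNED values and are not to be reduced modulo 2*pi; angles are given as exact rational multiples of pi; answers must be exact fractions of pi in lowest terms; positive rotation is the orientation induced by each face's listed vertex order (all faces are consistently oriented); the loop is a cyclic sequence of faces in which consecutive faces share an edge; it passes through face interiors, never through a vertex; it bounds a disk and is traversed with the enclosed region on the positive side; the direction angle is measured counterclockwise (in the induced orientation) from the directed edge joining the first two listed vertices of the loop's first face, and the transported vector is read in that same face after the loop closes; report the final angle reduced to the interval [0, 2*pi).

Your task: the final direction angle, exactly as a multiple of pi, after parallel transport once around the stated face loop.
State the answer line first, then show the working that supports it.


Answer: final direction angle = (7/4)*pi

enclosed vertex P5: corner angles sum to 2*pi, defect = 2*pi - 2*pi = 0
summing the enclosed defects onto the initial angle, mod 2*pi in the induced orientation:
final angle = (7/4)*pi + 0 = (7/4)*pi (mod 2*pi)


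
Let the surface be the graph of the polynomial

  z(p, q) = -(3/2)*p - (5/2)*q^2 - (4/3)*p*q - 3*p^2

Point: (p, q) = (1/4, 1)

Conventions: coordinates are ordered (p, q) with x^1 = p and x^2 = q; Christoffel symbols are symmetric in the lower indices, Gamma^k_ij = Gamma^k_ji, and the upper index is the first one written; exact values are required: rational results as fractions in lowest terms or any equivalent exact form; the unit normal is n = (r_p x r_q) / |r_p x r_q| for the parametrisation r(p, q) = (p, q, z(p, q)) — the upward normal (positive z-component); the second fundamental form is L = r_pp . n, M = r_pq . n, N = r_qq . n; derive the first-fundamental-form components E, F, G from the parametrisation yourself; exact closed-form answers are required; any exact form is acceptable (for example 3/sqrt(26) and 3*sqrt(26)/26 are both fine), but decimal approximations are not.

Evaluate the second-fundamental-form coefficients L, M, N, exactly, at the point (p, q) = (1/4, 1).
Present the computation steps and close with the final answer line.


z_p = -13/3, z_q = -16/3, z_pp = -6, z_pq = -4/3, z_qq = -5
E = 178/9, F = 208/9, G = 265/9; answer radicand W^2 = 434/9
unnormalised second-form numerators: l = -6, m = -4/3, n = -5; L = l/sqrt(434/9), and similarly M = m/sqrt(W^2), N = n/sqrt(W^2)

Answer: L = -9*sqrt(434)/217, M = -2*sqrt(434)/217, N = -15*sqrt(434)/434


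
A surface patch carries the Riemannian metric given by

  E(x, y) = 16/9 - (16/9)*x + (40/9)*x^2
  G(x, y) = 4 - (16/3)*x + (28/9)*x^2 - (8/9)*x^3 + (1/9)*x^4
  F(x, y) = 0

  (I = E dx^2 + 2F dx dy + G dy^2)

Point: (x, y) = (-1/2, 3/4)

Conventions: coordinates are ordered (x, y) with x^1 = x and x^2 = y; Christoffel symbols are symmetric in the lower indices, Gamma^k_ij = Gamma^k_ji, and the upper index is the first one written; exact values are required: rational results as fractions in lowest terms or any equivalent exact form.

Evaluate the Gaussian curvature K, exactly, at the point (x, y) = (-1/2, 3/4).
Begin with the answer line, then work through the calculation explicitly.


Answer: K = 216/3179

E = 34/9, F = 0, G = 121/16, EG - F^2 = 2057/72 at the point
E_x = -56/9, E_y = 0, F_x = 0, F_y = 0, G_x = -55/6, G_y = 0
E_yy = 0, F_xy = 0, G_xx = 83/9
The intrinsic route: Brioschi's K = (det M1 - det M2)/(EG - F^2)^2.
M1 = [[-E_yy/2 + F_xy - G_xx/2, E_x/2, F_x - E_y/2], [F_y - G_x/2, E, F], [G_y/2, F, G]] = [[-83/18, -28/9, 0], [55/12, 34/9, 0], [0, 0, 121/16]]; det M1 = -1936/81
M2 = [[0, E_y/2, G_x/2], [E_y/2, E, F], [G_x/2, F, G]] = [[0, 0, -55/12], [0, 34/9, 0], [-55/12, 0, 121/16]]; det M2 = -51425/648
det M1 - det M2 = 1331/24; K = 1331/24 / (2057/72)^2 = 216/3179


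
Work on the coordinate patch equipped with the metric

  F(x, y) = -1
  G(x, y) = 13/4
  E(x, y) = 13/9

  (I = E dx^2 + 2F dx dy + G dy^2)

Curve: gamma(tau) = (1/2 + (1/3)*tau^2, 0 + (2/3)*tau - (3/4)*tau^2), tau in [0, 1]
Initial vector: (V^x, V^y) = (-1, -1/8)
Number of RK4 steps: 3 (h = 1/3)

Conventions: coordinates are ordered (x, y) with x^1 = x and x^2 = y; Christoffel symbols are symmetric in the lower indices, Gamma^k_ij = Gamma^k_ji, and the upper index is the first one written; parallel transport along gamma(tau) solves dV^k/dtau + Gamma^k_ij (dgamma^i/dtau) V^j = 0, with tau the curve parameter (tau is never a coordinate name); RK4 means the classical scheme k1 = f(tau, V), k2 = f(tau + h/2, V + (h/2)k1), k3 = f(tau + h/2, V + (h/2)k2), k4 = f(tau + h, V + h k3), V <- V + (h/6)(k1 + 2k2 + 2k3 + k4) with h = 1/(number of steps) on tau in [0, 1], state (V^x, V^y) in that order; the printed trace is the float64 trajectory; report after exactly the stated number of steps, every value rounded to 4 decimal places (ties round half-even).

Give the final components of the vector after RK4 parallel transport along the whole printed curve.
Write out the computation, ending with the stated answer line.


gamma'(tau) = ((2/3)*tau, 2/3 - (3/2)*tau); f(tau, V)^k = -Gamma^k_ij(gamma(tau)) gamma'^i(tau) V^j; h = 1/3; intermediate values shown to 6 dp
curve data and Christoffel symbols at the stage parameters:
  tau = 0.000000: gamma = (0.500000, 0.000000), gamma' = (0.000000, 0.666667); Gamma_xxx = 0.000000, Gamma_xxy = 0.000000, Gamma_xyy = 0.000000, Gamma_yxx = 0.000000, Gamma_yxy = 0.000000, Gamma_yyy = 0.000000
  tau = 0.166667: gamma = (0.509259, 0.090278), gamma' = (0.111111, 0.416667); Gamma_xxx = 0.000000, Gamma_xxy = 0.000000, Gamma_xyy = 0.000000, Gamma_yxx = 0.000000, Gamma_yxy = 0.000000, Gamma_yyy = 0.000000
  tau = 0.333333: gamma = (0.537037, 0.138889), gamma' = (0.222222, 0.166667); Gamma_xxx = 0.000000, Gamma_xxy = 0.000000, Gamma_xyy = 0.000000, Gamma_yxx = 0.000000, Gamma_yxy = 0.000000, Gamma_yyy = 0.000000
  tau = 0.500000: gamma = (0.583333, 0.145833), gamma' = (0.333333, -0.083333); Gamma_xxx = 0.000000, Gamma_xxy = 0.000000, Gamma_xyy = 0.000000, Gamma_yxx = 0.000000, Gamma_yxy = 0.000000, Gamma_yyy = 0.000000
  tau = 0.666667: gamma = (0.648148, 0.111111), gamma' = (0.444444, -0.333333); Gamma_xxx = 0.000000, Gamma_xxy = 0.000000, Gamma_xyy = 0.000000, Gamma_yxx = 0.000000, Gamma_yxy = 0.000000, Gamma_yyy = 0.000000
  tau = 0.833333: gamma = (0.731481, 0.034722), gamma' = (0.555556, -0.583333); Gamma_xxx = 0.000000, Gamma_xxy = 0.000000, Gamma_xyy = 0.000000, Gamma_yxx = 0.000000, Gamma_yxy = 0.000000, Gamma_yyy = 0.000000
  tau = 1.000000: gamma = (0.833333, -0.083333), gamma' = (0.666667, -0.833333); Gamma_xxx = 0.000000, Gamma_xxy = 0.000000, Gamma_xyy = 0.000000, Gamma_yxx = 0.000000, Gamma_yxy = 0.000000, Gamma_yyy = 0.000000
step 0: V^x = -1.0000, V^y = -0.1250
step 1: k1 = (0.000000, 0.000000), k2 = (0.000000, 0.000000), k3 = (0.000000, 0.000000), k4 = (0.000000, 0.000000); V <- V + (h/6)(k1 + 2k2 + 2k3 + k4): V^x = -1.0000, V^y = -0.1250
step 2: k1 = (0.000000, 0.000000), k2 = (0.000000, 0.000000), k3 = (0.000000, 0.000000), k4 = (0.000000, 0.000000); V <- V + (h/6)(k1 + 2k2 + 2k3 + k4): V^x = -1.0000, V^y = -0.1250
step 3: k1 = (0.000000, 0.000000), k2 = (0.000000, 0.000000), k3 = (0.000000, 0.000000), k4 = (0.000000, 0.000000); V <- V + (h/6)(k1 + 2k2 + 2k3 + k4): V^x = -1.0000, V^y = -0.1250

Answer: V^x = -1.0000, V^y = -0.1250


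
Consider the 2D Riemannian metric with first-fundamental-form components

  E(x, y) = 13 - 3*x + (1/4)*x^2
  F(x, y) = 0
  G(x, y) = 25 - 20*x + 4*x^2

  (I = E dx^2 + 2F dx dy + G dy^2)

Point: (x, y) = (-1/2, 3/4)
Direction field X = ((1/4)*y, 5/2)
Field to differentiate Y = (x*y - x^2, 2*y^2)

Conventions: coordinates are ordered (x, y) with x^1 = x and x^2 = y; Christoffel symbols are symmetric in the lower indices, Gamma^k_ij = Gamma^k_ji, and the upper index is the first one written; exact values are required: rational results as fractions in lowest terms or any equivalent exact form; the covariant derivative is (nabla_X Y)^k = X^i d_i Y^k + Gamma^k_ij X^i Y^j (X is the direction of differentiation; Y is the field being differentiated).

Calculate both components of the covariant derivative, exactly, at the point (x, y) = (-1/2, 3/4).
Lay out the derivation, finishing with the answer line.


E = 233/16, F = 0, G = 36 at the point
E_x = -13/4, E_y = 0, F_x = 0, F_y = 0, G_x = -24, G_y = 0
EG - F^2 = 2097/4;  g^inv = (4/2097) * [[36, 0], [0, 233/16]]
first-kind symbols [ij,l] = (1/2)(d_i g_jl + d_j g_il - d_l g_ij): [xx,x] = E_x/2 = -13/8, [xx,y] = F_x - E_y/2 = 0, [xy,x] = E_y/2 = 0, [xy,y] = G_x/2 = -12, [yy,x] = F_y - G_x/2 = 12, [yy,y] = G_y/2 = 0
Gamma^x_ij = (G*[ij,x] - F*[ij,y])/(EG - F^2), Gamma^y_ij = (E*[ij,y] - F*[ij,x])/(EG - F^2)
Gamma_xxx = -26/233, Gamma_xxy = 0, Gamma_xyy = 192/233, Gamma_yxx = 0, Gamma_yxy = -1/3, Gamma_yyy = 0
X = (3/16, 5/2), Y = (-5/8, 9/8) at the point

Answer: (nabla_X Y)^x = 1313/932, (nabla_X Y)^y = 3053/384
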